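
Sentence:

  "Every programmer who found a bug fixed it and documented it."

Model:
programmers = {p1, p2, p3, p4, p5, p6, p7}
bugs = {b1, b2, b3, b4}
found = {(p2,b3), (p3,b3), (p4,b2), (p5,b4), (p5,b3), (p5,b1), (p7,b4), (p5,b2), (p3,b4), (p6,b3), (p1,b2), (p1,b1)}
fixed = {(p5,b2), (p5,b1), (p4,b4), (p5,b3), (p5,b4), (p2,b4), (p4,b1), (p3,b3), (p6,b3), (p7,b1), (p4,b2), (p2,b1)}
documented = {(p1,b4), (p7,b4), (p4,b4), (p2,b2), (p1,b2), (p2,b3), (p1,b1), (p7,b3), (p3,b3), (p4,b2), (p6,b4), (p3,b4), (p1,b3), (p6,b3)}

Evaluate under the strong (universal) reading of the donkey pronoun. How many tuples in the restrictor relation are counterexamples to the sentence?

9

"it" takes "a bug" as antecedent — a donkey pronoun bound across the clause boundary.
Strong reading: for every (p,b) with found(p,b), fixed(p,b) ∧ documented(p,b).
Restrictor pairs: (p1,b1) ✗  (p1,b2) ✗  (p2,b3) ✗  (p3,b3) ✓  (p3,b4) ✗  (p4,b2) ✓  (p5,b1) ✗  (p5,b2) ✗  (p5,b3) ✗  (p5,b4) ✗  (p6,b3) ✓  (p7,b4) ✗
Counterexamples (restrictor pairs failing the scope): 9.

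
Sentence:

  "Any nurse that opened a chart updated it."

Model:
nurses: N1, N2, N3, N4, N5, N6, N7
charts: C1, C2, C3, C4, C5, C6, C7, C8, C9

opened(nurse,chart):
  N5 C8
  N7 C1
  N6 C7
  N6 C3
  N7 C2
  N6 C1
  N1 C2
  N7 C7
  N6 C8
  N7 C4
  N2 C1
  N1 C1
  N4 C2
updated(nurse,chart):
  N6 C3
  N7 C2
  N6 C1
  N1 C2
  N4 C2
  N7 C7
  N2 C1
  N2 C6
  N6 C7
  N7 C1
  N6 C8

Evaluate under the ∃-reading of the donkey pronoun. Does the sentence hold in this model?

False

"it" takes "a chart" as antecedent — a donkey pronoun bound across the clause boundary.
Weak reading: every nurse n with some opened-chart has at least one opened-chart c such that updated(n,c).
Per nurse: N1:✓  N2:✓  N4:✓  N5:✗  N6:✓  N7:✓
N5 has no witness among its opened-charts.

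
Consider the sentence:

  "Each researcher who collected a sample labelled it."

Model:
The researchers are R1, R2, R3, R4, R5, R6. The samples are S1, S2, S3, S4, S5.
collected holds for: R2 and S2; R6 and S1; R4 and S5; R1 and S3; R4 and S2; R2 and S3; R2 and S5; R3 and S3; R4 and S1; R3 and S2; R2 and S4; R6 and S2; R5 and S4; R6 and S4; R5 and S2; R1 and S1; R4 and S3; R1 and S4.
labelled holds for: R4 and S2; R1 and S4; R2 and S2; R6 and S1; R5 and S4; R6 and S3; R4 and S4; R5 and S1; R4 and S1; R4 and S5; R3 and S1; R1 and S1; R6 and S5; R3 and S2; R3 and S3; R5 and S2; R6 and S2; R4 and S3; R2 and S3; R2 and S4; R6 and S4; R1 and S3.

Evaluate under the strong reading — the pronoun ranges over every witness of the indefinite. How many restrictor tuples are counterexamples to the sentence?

1

"it" takes "a sample" as antecedent — a donkey pronoun bound across the clause boundary.
Strong reading: for every (r,s) with collected(r,s), labelled(r,s).
Restrictor pairs: (R1,S1) ✓  (R1,S3) ✓  (R1,S4) ✓  (R2,S2) ✓  (R2,S3) ✓  (R2,S4) ✓  (R2,S5) ✗  (R3,S2) ✓  (R3,S3) ✓  (R4,S1) ✓  (R4,S2) ✓  (R4,S3) ✓  (R4,S5) ✓  (R5,S2) ✓  (R5,S4) ✓  (R6,S1) ✓  (R6,S2) ✓  (R6,S4) ✓
Counterexamples (restrictor pairs failing the scope): 1.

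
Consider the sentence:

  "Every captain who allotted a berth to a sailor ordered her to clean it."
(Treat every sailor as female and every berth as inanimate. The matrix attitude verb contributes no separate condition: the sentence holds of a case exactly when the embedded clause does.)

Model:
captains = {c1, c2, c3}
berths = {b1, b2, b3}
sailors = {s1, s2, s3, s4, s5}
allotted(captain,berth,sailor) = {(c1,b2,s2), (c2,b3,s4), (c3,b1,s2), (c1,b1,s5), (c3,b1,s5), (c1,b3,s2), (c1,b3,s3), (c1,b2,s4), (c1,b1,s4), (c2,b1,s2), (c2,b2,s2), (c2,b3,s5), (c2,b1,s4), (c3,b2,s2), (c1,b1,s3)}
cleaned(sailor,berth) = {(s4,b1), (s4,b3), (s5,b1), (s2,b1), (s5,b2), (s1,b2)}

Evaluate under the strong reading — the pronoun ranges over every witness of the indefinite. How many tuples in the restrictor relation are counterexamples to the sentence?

8

"her" takes "a sailor" as antecedent and "it" takes "a berth"; both are donkey pronouns co-varying with the restrictor.
Strong reading: for every (c,b,s) with allotted(c,b,s), cleaned(s,b).
Restrictor triples: (c1,b1,s3)→cleaned(s3,b1) ✗  (c1,b1,s4)→cleaned(s4,b1) ✓  (c1,b1,s5)→cleaned(s5,b1) ✓  (c1,b2,s2)→cleaned(s2,b2) ✗  (c1,b2,s4)→cleaned(s4,b2) ✗  (c1,b3,s2)→cleaned(s2,b3) ✗  (c1,b3,s3)→cleaned(s3,b3) ✗  (c2,b1,s2)→cleaned(s2,b1) ✓  (c2,b1,s4)→cleaned(s4,b1) ✓  (c2,b2,s2)→cleaned(s2,b2) ✗  (c2,b3,s4)→cleaned(s4,b3) ✓  (c2,b3,s5)→cleaned(s5,b3) ✗  (c3,b1,s2)→cleaned(s2,b1) ✓  (c3,b1,s5)→cleaned(s5,b1) ✓  (c3,b2,s2)→cleaned(s2,b2) ✗
Counterexamples (restrictor triples failing the scope): 8.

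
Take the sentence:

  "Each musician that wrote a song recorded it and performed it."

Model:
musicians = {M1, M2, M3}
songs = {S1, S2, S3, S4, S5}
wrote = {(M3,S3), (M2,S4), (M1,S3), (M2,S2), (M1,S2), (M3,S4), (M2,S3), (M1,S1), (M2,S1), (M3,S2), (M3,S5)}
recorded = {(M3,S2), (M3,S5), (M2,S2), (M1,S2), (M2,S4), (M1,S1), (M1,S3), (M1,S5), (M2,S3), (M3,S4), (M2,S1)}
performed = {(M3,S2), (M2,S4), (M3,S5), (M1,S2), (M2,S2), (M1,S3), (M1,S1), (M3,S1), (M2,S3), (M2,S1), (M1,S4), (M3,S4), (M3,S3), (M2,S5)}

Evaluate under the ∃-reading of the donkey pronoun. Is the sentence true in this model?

True

"it" takes "a song" as antecedent — a donkey pronoun bound across the clause boundary.
Weak reading: every musician m with some wrote-song has at least one wrote-song s such that recorded(m,s) ∧ performed(m,s).
Per musician: M1:✓  M2:✓  M3:✓
Every musician in the restrictor has a witness.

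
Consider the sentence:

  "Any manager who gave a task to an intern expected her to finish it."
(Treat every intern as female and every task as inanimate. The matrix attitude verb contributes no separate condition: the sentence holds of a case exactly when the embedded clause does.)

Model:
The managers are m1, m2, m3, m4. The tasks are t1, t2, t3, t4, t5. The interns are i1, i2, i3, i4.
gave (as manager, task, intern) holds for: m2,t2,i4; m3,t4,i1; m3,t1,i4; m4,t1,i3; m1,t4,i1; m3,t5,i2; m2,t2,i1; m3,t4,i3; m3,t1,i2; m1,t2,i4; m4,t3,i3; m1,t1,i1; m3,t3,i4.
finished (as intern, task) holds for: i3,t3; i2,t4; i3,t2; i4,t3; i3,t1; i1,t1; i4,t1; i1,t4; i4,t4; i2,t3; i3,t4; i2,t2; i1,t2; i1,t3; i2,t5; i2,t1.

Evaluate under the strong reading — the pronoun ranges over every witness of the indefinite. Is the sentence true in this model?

"her" takes "an intern" as antecedent and "it" takes "a task"; both are donkey pronouns co-varying with the restrictor.
Strong reading: for every (m,t,i) with gave(m,t,i), finished(i,t).
Restrictor triples: (m1,t1,i1)→finished(i1,t1) ✓  (m1,t2,i4)→finished(i4,t2) ✗  (m1,t4,i1)→finished(i1,t4) ✓  (m2,t2,i1)→finished(i1,t2) ✓  (m2,t2,i4)→finished(i4,t2) ✗  (m3,t1,i2)→finished(i2,t1) ✓  (m3,t1,i4)→finished(i4,t1) ✓  (m3,t3,i4)→finished(i4,t3) ✓  (m3,t4,i1)→finished(i1,t4) ✓  (m3,t4,i3)→finished(i3,t4) ✓  (m3,t5,i2)→finished(i2,t5) ✓  (m4,t1,i3)→finished(i3,t1) ✓  (m4,t3,i3)→finished(i3,t3) ✓
Counterexample: (m1,t2,i4) — finished(i4,t2) does not hold.

False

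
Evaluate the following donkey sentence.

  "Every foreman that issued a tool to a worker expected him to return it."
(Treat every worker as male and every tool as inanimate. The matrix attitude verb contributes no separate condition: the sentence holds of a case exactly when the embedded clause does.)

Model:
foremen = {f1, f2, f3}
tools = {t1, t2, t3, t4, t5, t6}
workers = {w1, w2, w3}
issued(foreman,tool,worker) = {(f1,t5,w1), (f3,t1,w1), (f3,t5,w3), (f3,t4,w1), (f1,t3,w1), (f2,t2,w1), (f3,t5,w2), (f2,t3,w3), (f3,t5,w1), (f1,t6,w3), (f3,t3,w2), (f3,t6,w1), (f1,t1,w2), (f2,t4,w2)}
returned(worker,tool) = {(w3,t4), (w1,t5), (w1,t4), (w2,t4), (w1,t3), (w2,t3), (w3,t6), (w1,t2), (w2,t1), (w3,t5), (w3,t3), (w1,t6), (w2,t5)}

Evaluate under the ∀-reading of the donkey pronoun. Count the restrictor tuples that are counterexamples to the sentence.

1

"him" takes "a worker" as antecedent and "it" takes "a tool"; both are donkey pronouns co-varying with the restrictor.
Strong reading: for every (f,t,w) with issued(f,t,w), returned(w,t).
Restrictor triples: (f1,t1,w2)→returned(w2,t1) ✓  (f1,t3,w1)→returned(w1,t3) ✓  (f1,t5,w1)→returned(w1,t5) ✓  (f1,t6,w3)→returned(w3,t6) ✓  (f2,t2,w1)→returned(w1,t2) ✓  (f2,t3,w3)→returned(w3,t3) ✓  (f2,t4,w2)→returned(w2,t4) ✓  (f3,t1,w1)→returned(w1,t1) ✗  (f3,t3,w2)→returned(w2,t3) ✓  (f3,t4,w1)→returned(w1,t4) ✓  (f3,t5,w1)→returned(w1,t5) ✓  (f3,t5,w2)→returned(w2,t5) ✓  (f3,t5,w3)→returned(w3,t5) ✓  (f3,t6,w1)→returned(w1,t6) ✓
Counterexamples (restrictor triples failing the scope): 1.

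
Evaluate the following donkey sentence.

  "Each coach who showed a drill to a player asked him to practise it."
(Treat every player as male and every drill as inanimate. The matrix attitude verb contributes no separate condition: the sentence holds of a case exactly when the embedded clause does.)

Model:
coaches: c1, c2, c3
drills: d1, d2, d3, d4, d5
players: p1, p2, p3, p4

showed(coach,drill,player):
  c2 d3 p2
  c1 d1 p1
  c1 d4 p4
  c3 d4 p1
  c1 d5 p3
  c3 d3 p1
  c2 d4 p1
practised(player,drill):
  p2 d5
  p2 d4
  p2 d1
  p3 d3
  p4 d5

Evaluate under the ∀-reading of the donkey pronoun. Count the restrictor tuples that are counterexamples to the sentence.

7

"him" takes "a player" as antecedent and "it" takes "a drill"; both are donkey pronouns co-varying with the restrictor.
Strong reading: for every (c,d,p) with showed(c,d,p), practised(p,d).
Restrictor triples: (c1,d1,p1)→practised(p1,d1) ✗  (c1,d4,p4)→practised(p4,d4) ✗  (c1,d5,p3)→practised(p3,d5) ✗  (c2,d3,p2)→practised(p2,d3) ✗  (c2,d4,p1)→practised(p1,d4) ✗  (c3,d3,p1)→practised(p1,d3) ✗  (c3,d4,p1)→practised(p1,d4) ✗
Counterexamples (restrictor triples failing the scope): 7.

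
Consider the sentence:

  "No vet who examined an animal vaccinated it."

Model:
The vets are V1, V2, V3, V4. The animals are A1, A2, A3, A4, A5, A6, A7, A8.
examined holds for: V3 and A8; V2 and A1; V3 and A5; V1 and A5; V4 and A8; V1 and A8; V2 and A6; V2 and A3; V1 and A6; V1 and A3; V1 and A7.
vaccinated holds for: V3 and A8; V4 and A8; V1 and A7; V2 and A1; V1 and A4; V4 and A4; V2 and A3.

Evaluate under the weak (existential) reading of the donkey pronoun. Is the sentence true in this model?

False

"it" takes "an animal" as antecedent — a donkey pronoun bound across the clause boundary.
Truth condition: for no (v,a) with examined(v,a) does vaccinated(v,a) hold.
Restrictor pairs — does the scope hold? (V1,A3):fails  (V1,A5):fails  (V1,A6):fails  (V1,A7):holds  (V1,A8):fails  (V2,A1):holds  (V2,A3):holds  (V2,A6):fails  (V3,A5):fails  (V3,A8):holds  (V4,A8):holds
Scope holds for 5 pair(s), so the sentence is false.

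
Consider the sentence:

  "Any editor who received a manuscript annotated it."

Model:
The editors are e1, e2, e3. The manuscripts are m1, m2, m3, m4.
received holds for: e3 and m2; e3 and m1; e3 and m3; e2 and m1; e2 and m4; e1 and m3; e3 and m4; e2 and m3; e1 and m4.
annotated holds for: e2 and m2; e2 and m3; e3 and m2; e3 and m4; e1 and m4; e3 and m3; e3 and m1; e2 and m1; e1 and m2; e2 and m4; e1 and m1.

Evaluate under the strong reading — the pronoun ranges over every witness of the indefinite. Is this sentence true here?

False

"it" takes "a manuscript" as antecedent — a donkey pronoun bound across the clause boundary.
Strong reading: for every (e,m) with received(e,m), annotated(e,m).
Restrictor pairs: (e1,m3) ✗  (e1,m4) ✓  (e2,m1) ✓  (e2,m3) ✓  (e2,m4) ✓  (e3,m1) ✓  (e3,m2) ✓  (e3,m3) ✓  (e3,m4) ✓
Counterexample: (e1,m3) is in received but fails the scope.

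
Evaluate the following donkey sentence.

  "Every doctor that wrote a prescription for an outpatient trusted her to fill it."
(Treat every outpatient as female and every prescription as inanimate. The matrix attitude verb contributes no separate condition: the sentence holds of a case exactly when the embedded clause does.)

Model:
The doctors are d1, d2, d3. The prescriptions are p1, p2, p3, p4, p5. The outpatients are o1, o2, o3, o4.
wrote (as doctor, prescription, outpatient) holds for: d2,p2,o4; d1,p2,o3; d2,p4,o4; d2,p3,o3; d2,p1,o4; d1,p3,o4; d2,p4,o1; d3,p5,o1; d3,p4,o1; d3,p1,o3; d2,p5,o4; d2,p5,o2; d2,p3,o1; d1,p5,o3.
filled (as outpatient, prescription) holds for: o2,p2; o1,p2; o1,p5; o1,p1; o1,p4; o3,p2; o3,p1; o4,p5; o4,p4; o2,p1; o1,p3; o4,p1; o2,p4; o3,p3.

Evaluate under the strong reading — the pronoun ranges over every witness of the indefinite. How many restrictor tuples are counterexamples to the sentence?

"her" takes "an outpatient" as antecedent and "it" takes "a prescription"; both are donkey pronouns co-varying with the restrictor.
Strong reading: for every (d,p,o) with wrote(d,p,o), filled(o,p).
Restrictor triples: (d1,p2,o3)→filled(o3,p2) ✓  (d1,p3,o4)→filled(o4,p3) ✗  (d1,p5,o3)→filled(o3,p5) ✗  (d2,p1,o4)→filled(o4,p1) ✓  (d2,p2,o4)→filled(o4,p2) ✗  (d2,p3,o1)→filled(o1,p3) ✓  (d2,p3,o3)→filled(o3,p3) ✓  (d2,p4,o1)→filled(o1,p4) ✓  (d2,p4,o4)→filled(o4,p4) ✓  (d2,p5,o2)→filled(o2,p5) ✗  (d2,p5,o4)→filled(o4,p5) ✓  (d3,p1,o3)→filled(o3,p1) ✓  (d3,p4,o1)→filled(o1,p4) ✓  (d3,p5,o1)→filled(o1,p5) ✓
Counterexamples (restrictor triples failing the scope): 4.

4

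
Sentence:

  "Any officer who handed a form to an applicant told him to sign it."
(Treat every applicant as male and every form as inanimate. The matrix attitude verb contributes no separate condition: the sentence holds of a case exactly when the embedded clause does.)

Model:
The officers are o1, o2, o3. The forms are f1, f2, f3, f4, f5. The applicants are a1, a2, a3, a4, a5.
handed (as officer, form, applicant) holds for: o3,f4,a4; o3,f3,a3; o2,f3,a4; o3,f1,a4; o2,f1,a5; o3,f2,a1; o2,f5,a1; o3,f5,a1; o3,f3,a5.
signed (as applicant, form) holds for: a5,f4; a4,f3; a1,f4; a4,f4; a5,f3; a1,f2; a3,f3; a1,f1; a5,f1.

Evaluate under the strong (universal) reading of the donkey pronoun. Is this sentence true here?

"him" takes "an applicant" as antecedent and "it" takes "a form"; both are donkey pronouns co-varying with the restrictor.
Strong reading: for every (o,f,a) with handed(o,f,a), signed(a,f).
Restrictor triples: (o2,f1,a5)→signed(a5,f1) ✓  (o2,f3,a4)→signed(a4,f3) ✓  (o2,f5,a1)→signed(a1,f5) ✗  (o3,f1,a4)→signed(a4,f1) ✗  (o3,f2,a1)→signed(a1,f2) ✓  (o3,f3,a3)→signed(a3,f3) ✓  (o3,f3,a5)→signed(a5,f3) ✓  (o3,f4,a4)→signed(a4,f4) ✓  (o3,f5,a1)→signed(a1,f5) ✗
Counterexample: (o2,f5,a1) — signed(a1,f5) does not hold.

False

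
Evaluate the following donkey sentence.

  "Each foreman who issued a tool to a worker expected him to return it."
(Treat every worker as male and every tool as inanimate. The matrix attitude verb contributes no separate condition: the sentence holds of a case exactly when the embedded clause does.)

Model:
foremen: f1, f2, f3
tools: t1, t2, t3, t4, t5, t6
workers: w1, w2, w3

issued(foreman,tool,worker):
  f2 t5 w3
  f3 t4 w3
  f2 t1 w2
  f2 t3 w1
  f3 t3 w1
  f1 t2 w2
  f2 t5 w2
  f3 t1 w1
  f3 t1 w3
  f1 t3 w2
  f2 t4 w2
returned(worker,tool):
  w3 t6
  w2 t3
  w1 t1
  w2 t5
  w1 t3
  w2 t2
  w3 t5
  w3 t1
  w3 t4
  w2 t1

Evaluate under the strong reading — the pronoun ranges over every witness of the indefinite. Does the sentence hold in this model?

"him" takes "a worker" as antecedent and "it" takes "a tool"; both are donkey pronouns co-varying with the restrictor.
Strong reading: for every (f,t,w) with issued(f,t,w), returned(w,t).
Restrictor triples: (f1,t2,w2)→returned(w2,t2) ✓  (f1,t3,w2)→returned(w2,t3) ✓  (f2,t1,w2)→returned(w2,t1) ✓  (f2,t3,w1)→returned(w1,t3) ✓  (f2,t4,w2)→returned(w2,t4) ✗  (f2,t5,w2)→returned(w2,t5) ✓  (f2,t5,w3)→returned(w3,t5) ✓  (f3,t1,w1)→returned(w1,t1) ✓  (f3,t1,w3)→returned(w3,t1) ✓  (f3,t3,w1)→returned(w1,t3) ✓  (f3,t4,w3)→returned(w3,t4) ✓
Counterexample: (f2,t4,w2) — returned(w2,t4) does not hold.

False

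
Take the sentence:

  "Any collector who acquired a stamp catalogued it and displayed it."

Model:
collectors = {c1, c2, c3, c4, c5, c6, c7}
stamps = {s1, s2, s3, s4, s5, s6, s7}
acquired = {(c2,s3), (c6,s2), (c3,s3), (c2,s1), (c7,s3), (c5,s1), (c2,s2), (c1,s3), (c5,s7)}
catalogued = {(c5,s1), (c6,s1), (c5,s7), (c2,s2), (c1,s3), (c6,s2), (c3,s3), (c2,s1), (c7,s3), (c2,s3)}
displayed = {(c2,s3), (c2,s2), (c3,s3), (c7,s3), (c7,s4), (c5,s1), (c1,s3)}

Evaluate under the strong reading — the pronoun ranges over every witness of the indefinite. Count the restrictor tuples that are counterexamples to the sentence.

"it" takes "a stamp" as antecedent — a donkey pronoun bound across the clause boundary.
Strong reading: for every (c,s) with acquired(c,s), catalogued(c,s) ∧ displayed(c,s).
Restrictor pairs: (c1,s3) ✓  (c2,s1) ✗  (c2,s2) ✓  (c2,s3) ✓  (c3,s3) ✓  (c5,s1) ✓  (c5,s7) ✗  (c6,s2) ✗  (c7,s3) ✓
Counterexamples (restrictor pairs failing the scope): 3.

3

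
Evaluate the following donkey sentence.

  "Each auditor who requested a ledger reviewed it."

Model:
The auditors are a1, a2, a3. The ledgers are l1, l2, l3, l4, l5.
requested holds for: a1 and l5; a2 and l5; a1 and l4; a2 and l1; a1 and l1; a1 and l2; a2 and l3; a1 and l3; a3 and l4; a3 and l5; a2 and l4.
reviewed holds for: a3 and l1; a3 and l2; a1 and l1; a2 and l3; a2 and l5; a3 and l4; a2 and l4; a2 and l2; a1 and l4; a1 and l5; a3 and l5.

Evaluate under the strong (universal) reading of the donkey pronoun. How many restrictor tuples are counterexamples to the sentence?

"it" takes "a ledger" as antecedent — a donkey pronoun bound across the clause boundary.
Strong reading: for every (a,l) with requested(a,l), reviewed(a,l).
Restrictor pairs: (a1,l1) ✓  (a1,l2) ✗  (a1,l3) ✗  (a1,l4) ✓  (a1,l5) ✓  (a2,l1) ✗  (a2,l3) ✓  (a2,l4) ✓  (a2,l5) ✓  (a3,l4) ✓  (a3,l5) ✓
Counterexamples (restrictor pairs failing the scope): 3.

3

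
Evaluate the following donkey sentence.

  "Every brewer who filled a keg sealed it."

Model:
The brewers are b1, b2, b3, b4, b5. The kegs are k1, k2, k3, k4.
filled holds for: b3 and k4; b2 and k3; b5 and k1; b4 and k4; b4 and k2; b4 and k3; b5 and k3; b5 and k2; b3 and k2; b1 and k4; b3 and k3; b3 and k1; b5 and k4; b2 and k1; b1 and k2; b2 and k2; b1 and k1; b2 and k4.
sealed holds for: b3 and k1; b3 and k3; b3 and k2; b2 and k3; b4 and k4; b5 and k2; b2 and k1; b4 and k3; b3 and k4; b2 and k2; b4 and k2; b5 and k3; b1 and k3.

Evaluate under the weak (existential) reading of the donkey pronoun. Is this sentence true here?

"it" takes "a keg" as antecedent — a donkey pronoun bound across the clause boundary.
Weak reading: every brewer b with some filled-keg has at least one filled-keg k such that sealed(b,k).
Per brewer: b1:✗  b2:✓  b3:✓  b4:✓  b5:✓
b1 has no witness among its filled-kegs.

False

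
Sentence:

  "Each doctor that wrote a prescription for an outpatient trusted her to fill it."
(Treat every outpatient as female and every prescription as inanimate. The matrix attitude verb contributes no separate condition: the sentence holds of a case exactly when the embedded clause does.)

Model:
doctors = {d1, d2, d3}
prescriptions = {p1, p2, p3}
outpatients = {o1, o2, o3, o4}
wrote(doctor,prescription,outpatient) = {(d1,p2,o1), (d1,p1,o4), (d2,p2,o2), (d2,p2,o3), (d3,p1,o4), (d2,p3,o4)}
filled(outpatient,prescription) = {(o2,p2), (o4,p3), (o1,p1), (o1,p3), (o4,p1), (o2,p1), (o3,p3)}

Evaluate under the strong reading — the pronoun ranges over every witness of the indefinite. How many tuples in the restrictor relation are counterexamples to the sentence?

2

"her" takes "an outpatient" as antecedent and "it" takes "a prescription"; both are donkey pronouns co-varying with the restrictor.
Strong reading: for every (d,p,o) with wrote(d,p,o), filled(o,p).
Restrictor triples: (d1,p1,o4)→filled(o4,p1) ✓  (d1,p2,o1)→filled(o1,p2) ✗  (d2,p2,o2)→filled(o2,p2) ✓  (d2,p2,o3)→filled(o3,p2) ✗  (d2,p3,o4)→filled(o4,p3) ✓  (d3,p1,o4)→filled(o4,p1) ✓
Counterexamples (restrictor triples failing the scope): 2.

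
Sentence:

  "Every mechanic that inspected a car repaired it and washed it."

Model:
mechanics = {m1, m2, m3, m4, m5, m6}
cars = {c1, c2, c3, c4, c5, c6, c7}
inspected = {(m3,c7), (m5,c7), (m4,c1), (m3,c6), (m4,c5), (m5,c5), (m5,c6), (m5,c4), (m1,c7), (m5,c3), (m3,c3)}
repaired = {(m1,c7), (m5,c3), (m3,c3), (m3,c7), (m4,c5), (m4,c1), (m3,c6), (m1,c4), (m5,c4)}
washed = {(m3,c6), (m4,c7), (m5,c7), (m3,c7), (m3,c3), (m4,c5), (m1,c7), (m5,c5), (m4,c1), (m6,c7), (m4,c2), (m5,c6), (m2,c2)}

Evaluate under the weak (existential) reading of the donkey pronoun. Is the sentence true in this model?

False

"it" takes "a car" as antecedent — a donkey pronoun bound across the clause boundary.
Weak reading: every mechanic m with some inspected-car has at least one inspected-car c such that repaired(m,c) ∧ washed(m,c).
Per mechanic: m1:✓  m3:✓  m4:✓  m5:✗
m5 has no witness among its inspected-cars.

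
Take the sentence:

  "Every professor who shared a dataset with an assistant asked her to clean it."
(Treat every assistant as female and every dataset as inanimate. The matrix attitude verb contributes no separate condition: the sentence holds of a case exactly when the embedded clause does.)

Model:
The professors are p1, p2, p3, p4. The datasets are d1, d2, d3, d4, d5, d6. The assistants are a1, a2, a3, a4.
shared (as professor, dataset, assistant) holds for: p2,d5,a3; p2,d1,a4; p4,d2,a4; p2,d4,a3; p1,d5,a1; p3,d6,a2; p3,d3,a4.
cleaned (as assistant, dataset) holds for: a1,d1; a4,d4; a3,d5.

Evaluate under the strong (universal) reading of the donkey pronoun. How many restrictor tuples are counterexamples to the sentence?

"her" takes "an assistant" as antecedent and "it" takes "a dataset"; both are donkey pronouns co-varying with the restrictor.
Strong reading: for every (p,d,a) with shared(p,d,a), cleaned(a,d).
Restrictor triples: (p1,d5,a1)→cleaned(a1,d5) ✗  (p2,d1,a4)→cleaned(a4,d1) ✗  (p2,d4,a3)→cleaned(a3,d4) ✗  (p2,d5,a3)→cleaned(a3,d5) ✓  (p3,d3,a4)→cleaned(a4,d3) ✗  (p3,d6,a2)→cleaned(a2,d6) ✗  (p4,d2,a4)→cleaned(a4,d2) ✗
Counterexamples (restrictor triples failing the scope): 6.

6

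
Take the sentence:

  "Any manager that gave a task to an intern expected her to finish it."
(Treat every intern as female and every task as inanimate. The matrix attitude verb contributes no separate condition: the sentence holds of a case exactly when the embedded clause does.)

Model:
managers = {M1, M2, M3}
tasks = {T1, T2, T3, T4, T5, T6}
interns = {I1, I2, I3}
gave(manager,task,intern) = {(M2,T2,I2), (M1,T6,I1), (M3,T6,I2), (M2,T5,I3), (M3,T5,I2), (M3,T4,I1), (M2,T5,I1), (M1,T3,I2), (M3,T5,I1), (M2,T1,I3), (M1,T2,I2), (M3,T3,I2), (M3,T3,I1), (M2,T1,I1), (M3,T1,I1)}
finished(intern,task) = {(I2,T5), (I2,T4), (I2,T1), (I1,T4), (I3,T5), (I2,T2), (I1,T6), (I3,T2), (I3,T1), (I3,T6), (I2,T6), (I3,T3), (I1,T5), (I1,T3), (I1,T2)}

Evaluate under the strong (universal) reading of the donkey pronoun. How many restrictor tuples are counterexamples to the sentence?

"her" takes "an intern" as antecedent and "it" takes "a task"; both are donkey pronouns co-varying with the restrictor.
Strong reading: for every (m,t,i) with gave(m,t,i), finished(i,t).
Restrictor triples: (M1,T2,I2)→finished(I2,T2) ✓  (M1,T3,I2)→finished(I2,T3) ✗  (M1,T6,I1)→finished(I1,T6) ✓  (M2,T1,I1)→finished(I1,T1) ✗  (M2,T1,I3)→finished(I3,T1) ✓  (M2,T2,I2)→finished(I2,T2) ✓  (M2,T5,I1)→finished(I1,T5) ✓  (M2,T5,I3)→finished(I3,T5) ✓  (M3,T1,I1)→finished(I1,T1) ✗  (M3,T3,I1)→finished(I1,T3) ✓  (M3,T3,I2)→finished(I2,T3) ✗  (M3,T4,I1)→finished(I1,T4) ✓  (M3,T5,I1)→finished(I1,T5) ✓  (M3,T5,I2)→finished(I2,T5) ✓  (M3,T6,I2)→finished(I2,T6) ✓
Counterexamples (restrictor triples failing the scope): 4.

4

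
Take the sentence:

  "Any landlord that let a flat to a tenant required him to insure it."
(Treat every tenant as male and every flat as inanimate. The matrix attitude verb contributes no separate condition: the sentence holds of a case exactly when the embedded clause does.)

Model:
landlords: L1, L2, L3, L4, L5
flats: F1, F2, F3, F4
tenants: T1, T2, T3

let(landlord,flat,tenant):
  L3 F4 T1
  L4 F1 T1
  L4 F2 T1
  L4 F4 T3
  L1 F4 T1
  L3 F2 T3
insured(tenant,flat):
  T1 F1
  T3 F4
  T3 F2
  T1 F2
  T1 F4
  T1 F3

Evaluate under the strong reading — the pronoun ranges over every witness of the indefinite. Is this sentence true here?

"him" takes "a tenant" as antecedent and "it" takes "a flat"; both are donkey pronouns co-varying with the restrictor.
Strong reading: for every (l,f,t) with let(l,f,t), insured(t,f).
Restrictor triples: (L1,F4,T1)→insured(T1,F4) ✓  (L3,F2,T3)→insured(T3,F2) ✓  (L3,F4,T1)→insured(T1,F4) ✓  (L4,F1,T1)→insured(T1,F1) ✓  (L4,F2,T1)→insured(T1,F2) ✓  (L4,F4,T3)→insured(T3,F4) ✓
Every restrictor triple satisfies the scope.

True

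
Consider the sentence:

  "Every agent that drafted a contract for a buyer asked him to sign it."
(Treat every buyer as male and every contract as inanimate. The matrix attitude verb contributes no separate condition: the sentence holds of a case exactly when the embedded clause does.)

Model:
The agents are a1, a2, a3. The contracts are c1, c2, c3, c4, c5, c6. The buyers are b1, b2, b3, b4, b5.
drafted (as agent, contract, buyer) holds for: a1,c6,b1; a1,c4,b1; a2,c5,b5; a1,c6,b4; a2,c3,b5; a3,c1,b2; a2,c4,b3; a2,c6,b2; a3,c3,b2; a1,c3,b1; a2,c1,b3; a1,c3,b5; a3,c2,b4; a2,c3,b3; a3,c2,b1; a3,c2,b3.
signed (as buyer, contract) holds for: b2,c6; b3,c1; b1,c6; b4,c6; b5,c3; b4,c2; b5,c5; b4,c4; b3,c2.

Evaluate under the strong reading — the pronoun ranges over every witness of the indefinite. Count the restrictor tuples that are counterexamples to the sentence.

"him" takes "a buyer" as antecedent and "it" takes "a contract"; both are donkey pronouns co-varying with the restrictor.
Strong reading: for every (a,c,b) with drafted(a,c,b), signed(b,c).
Restrictor triples: (a1,c3,b1)→signed(b1,c3) ✗  (a1,c3,b5)→signed(b5,c3) ✓  (a1,c4,b1)→signed(b1,c4) ✗  (a1,c6,b1)→signed(b1,c6) ✓  (a1,c6,b4)→signed(b4,c6) ✓  (a2,c1,b3)→signed(b3,c1) ✓  (a2,c3,b3)→signed(b3,c3) ✗  (a2,c3,b5)→signed(b5,c3) ✓  (a2,c4,b3)→signed(b3,c4) ✗  (a2,c5,b5)→signed(b5,c5) ✓  (a2,c6,b2)→signed(b2,c6) ✓  (a3,c1,b2)→signed(b2,c1) ✗  (a3,c2,b1)→signed(b1,c2) ✗  (a3,c2,b3)→signed(b3,c2) ✓  (a3,c2,b4)→signed(b4,c2) ✓  (a3,c3,b2)→signed(b2,c3) ✗
Counterexamples (restrictor triples failing the scope): 7.

7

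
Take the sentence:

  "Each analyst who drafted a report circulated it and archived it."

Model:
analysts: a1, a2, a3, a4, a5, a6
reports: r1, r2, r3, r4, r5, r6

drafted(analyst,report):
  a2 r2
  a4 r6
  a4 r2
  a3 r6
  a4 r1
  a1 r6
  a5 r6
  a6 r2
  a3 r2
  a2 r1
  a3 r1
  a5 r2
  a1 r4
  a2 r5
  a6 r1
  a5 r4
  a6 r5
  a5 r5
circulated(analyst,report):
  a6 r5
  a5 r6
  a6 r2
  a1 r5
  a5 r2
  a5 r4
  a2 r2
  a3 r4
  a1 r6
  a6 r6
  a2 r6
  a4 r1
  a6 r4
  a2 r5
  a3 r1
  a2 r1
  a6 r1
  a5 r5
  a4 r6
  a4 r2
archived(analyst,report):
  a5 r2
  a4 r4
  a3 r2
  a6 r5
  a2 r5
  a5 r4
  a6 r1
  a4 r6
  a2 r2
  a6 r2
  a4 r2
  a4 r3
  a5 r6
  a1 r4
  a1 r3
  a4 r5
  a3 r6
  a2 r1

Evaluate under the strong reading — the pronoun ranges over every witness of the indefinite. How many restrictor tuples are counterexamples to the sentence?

"it" takes "a report" as antecedent — a donkey pronoun bound across the clause boundary.
Strong reading: for every (a,r) with drafted(a,r), circulated(a,r) ∧ archived(a,r).
Restrictor pairs: (a1,r4) ✗  (a1,r6) ✗  (a2,r1) ✓  (a2,r2) ✓  (a2,r5) ✓  (a3,r1) ✗  (a3,r2) ✗  (a3,r6) ✗  (a4,r1) ✗  (a4,r2) ✓  (a4,r6) ✓  (a5,r2) ✓  (a5,r4) ✓  (a5,r5) ✗  (a5,r6) ✓  (a6,r1) ✓  (a6,r2) ✓  (a6,r5) ✓
Counterexamples (restrictor pairs failing the scope): 7.

7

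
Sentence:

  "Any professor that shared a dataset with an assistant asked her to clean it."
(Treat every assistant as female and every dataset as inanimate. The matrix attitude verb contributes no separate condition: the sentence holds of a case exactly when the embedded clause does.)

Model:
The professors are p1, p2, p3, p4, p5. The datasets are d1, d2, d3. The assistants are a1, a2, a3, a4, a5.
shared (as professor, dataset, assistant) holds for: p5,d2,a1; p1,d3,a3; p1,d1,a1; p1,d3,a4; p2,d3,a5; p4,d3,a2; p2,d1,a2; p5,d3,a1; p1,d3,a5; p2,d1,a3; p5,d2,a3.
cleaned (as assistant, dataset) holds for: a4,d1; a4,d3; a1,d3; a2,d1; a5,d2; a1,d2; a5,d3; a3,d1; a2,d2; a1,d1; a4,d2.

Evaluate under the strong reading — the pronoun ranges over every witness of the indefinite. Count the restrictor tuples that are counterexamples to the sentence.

"her" takes "an assistant" as antecedent and "it" takes "a dataset"; both are donkey pronouns co-varying with the restrictor.
Strong reading: for every (p,d,a) with shared(p,d,a), cleaned(a,d).
Restrictor triples: (p1,d1,a1)→cleaned(a1,d1) ✓  (p1,d3,a3)→cleaned(a3,d3) ✗  (p1,d3,a4)→cleaned(a4,d3) ✓  (p1,d3,a5)→cleaned(a5,d3) ✓  (p2,d1,a2)→cleaned(a2,d1) ✓  (p2,d1,a3)→cleaned(a3,d1) ✓  (p2,d3,a5)→cleaned(a5,d3) ✓  (p4,d3,a2)→cleaned(a2,d3) ✗  (p5,d2,a1)→cleaned(a1,d2) ✓  (p5,d2,a3)→cleaned(a3,d2) ✗  (p5,d3,a1)→cleaned(a1,d3) ✓
Counterexamples (restrictor triples failing the scope): 3.

3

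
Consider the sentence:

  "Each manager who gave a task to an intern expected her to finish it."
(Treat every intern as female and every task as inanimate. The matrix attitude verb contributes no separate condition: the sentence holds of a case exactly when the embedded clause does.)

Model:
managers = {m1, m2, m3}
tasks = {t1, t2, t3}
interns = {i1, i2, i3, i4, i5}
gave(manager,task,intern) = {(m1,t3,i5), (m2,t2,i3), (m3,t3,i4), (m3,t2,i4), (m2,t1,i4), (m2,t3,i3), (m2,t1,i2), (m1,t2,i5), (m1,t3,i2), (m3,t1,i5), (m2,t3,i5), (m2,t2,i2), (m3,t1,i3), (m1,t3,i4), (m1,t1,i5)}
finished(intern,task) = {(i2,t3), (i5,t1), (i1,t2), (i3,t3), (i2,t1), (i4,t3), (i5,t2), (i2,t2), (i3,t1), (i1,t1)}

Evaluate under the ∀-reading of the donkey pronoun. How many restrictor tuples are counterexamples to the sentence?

5

"her" takes "an intern" as antecedent and "it" takes "a task"; both are donkey pronouns co-varying with the restrictor.
Strong reading: for every (m,t,i) with gave(m,t,i), finished(i,t).
Restrictor triples: (m1,t1,i5)→finished(i5,t1) ✓  (m1,t2,i5)→finished(i5,t2) ✓  (m1,t3,i2)→finished(i2,t3) ✓  (m1,t3,i4)→finished(i4,t3) ✓  (m1,t3,i5)→finished(i5,t3) ✗  (m2,t1,i2)→finished(i2,t1) ✓  (m2,t1,i4)→finished(i4,t1) ✗  (m2,t2,i2)→finished(i2,t2) ✓  (m2,t2,i3)→finished(i3,t2) ✗  (m2,t3,i3)→finished(i3,t3) ✓  (m2,t3,i5)→finished(i5,t3) ✗  (m3,t1,i3)→finished(i3,t1) ✓  (m3,t1,i5)→finished(i5,t1) ✓  (m3,t2,i4)→finished(i4,t2) ✗  (m3,t3,i4)→finished(i4,t3) ✓
Counterexamples (restrictor triples failing the scope): 5.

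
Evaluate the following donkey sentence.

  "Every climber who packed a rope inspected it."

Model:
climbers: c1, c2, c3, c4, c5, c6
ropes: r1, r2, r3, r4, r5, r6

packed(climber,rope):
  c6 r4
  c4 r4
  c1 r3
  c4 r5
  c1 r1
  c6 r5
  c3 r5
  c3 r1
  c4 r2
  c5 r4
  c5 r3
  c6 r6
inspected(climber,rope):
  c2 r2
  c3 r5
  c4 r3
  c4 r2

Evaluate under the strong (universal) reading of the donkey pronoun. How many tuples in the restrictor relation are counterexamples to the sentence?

"it" takes "a rope" as antecedent — a donkey pronoun bound across the clause boundary.
Strong reading: for every (c,r) with packed(c,r), inspected(c,r).
Restrictor pairs: (c1,r1) ✗  (c1,r3) ✗  (c3,r1) ✗  (c3,r5) ✓  (c4,r2) ✓  (c4,r4) ✗  (c4,r5) ✗  (c5,r3) ✗  (c5,r4) ✗  (c6,r4) ✗  (c6,r5) ✗  (c6,r6) ✗
Counterexamples (restrictor pairs failing the scope): 10.

10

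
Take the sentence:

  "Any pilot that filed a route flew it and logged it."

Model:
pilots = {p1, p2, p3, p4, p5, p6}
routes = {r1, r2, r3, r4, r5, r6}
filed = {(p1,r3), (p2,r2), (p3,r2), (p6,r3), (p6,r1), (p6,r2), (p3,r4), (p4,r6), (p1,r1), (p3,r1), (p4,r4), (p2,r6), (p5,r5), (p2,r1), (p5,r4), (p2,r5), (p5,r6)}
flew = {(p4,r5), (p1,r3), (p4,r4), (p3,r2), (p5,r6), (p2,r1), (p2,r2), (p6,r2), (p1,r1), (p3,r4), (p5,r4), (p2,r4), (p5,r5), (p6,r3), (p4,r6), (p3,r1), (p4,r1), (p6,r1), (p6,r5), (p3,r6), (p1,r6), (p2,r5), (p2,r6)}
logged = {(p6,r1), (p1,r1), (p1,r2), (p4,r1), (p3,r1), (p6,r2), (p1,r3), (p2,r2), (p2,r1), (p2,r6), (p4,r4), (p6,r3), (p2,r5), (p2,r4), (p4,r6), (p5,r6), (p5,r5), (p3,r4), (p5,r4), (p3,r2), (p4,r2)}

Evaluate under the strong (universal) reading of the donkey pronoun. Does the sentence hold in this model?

True

"it" takes "a route" as antecedent — a donkey pronoun bound across the clause boundary.
Strong reading: for every (p,r) with filed(p,r), flew(p,r) ∧ logged(p,r).
Restrictor pairs: (p1,r1) ✓  (p1,r3) ✓  (p2,r1) ✓  (p2,r2) ✓  (p2,r5) ✓  (p2,r6) ✓  (p3,r1) ✓  (p3,r2) ✓  (p3,r4) ✓  (p4,r4) ✓  (p4,r6) ✓  (p5,r4) ✓  (p5,r5) ✓  (p5,r6) ✓  (p6,r1) ✓  (p6,r2) ✓  (p6,r3) ✓
Every restrictor pair satisfies the scope.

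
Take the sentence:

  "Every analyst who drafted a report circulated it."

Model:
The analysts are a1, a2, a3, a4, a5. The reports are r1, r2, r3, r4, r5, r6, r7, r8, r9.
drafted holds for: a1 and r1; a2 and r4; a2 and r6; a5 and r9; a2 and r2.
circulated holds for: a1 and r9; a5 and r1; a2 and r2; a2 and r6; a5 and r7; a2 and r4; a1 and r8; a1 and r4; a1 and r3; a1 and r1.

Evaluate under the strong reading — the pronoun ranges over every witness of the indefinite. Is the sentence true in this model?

False

"it" takes "a report" as antecedent — a donkey pronoun bound across the clause boundary.
Strong reading: for every (a,r) with drafted(a,r), circulated(a,r).
Restrictor pairs: (a1,r1) ✓  (a2,r2) ✓  (a2,r4) ✓  (a2,r6) ✓  (a5,r9) ✗
Counterexample: (a5,r9) is in drafted but fails the scope.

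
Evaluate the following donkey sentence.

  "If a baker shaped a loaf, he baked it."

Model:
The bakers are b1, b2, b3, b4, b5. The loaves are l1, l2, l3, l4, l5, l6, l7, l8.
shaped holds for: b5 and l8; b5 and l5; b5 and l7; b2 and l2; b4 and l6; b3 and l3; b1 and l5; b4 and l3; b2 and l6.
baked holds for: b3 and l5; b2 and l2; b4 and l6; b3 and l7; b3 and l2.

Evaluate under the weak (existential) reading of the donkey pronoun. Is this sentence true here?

False

"it" takes "a loaf" as antecedent — a donkey pronoun bound across the clause boundary.
Weak reading: every baker b with some shaped-loaf has at least one shaped-loaf l such that baked(b,l).
Per baker: b1:✗  b2:✓  b3:✗  b4:✓  b5:✗
b1 has no witness among its shaped-loaves.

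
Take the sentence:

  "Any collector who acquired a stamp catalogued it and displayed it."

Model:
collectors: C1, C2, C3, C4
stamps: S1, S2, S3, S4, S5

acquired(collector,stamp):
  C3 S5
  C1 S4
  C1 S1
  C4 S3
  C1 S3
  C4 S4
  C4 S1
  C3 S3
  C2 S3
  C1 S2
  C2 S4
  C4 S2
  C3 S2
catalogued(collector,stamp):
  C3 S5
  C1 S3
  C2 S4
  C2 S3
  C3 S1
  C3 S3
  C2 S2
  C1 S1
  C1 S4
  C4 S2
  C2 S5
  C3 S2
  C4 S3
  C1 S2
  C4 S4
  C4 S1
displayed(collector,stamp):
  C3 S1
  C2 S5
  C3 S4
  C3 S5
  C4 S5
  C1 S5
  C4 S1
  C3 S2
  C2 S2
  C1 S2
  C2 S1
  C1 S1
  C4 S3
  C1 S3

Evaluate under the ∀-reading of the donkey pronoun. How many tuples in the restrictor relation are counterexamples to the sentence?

"it" takes "a stamp" as antecedent — a donkey pronoun bound across the clause boundary.
Strong reading: for every (c,s) with acquired(c,s), catalogued(c,s) ∧ displayed(c,s).
Restrictor pairs: (C1,S1) ✓  (C1,S2) ✓  (C1,S3) ✓  (C1,S4) ✗  (C2,S3) ✗  (C2,S4) ✗  (C3,S2) ✓  (C3,S3) ✗  (C3,S5) ✓  (C4,S1) ✓  (C4,S2) ✗  (C4,S3) ✓  (C4,S4) ✗
Counterexamples (restrictor pairs failing the scope): 6.

6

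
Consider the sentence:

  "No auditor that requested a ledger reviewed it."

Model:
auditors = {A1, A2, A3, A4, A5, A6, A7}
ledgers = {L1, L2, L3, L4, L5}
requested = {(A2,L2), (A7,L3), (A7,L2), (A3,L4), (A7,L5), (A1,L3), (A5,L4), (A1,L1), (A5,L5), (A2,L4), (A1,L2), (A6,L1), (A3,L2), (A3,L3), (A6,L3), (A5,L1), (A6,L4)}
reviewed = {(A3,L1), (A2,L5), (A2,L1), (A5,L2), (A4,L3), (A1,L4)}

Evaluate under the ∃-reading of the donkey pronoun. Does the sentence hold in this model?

True

"it" takes "a ledger" as antecedent — a donkey pronoun bound across the clause boundary.
Truth condition: for no (a,l) with requested(a,l) does reviewed(a,l) hold.
Restrictor pairs — does the scope hold? (A1,L1):fails  (A1,L2):fails  (A1,L3):fails  (A2,L2):fails  (A2,L4):fails  (A3,L2):fails  (A3,L3):fails  (A3,L4):fails  (A5,L1):fails  (A5,L4):fails  (A5,L5):fails  (A6,L1):fails  (A6,L3):fails  (A6,L4):fails  (A7,L2):fails  (A7,L3):fails  (A7,L5):fails
Scope holds for no restrictor pair, so the sentence is true.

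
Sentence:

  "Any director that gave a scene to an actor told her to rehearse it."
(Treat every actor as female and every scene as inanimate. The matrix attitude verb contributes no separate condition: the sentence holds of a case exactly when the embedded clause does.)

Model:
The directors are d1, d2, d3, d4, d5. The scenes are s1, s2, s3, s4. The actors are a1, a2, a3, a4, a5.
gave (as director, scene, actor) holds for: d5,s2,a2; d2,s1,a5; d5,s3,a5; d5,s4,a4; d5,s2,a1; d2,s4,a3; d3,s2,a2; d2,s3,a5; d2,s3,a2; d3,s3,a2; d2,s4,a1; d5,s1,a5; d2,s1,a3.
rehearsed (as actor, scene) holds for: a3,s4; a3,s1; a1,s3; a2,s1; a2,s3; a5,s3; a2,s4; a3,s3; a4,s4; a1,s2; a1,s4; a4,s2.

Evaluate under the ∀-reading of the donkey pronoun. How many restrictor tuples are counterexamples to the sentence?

4

"her" takes "an actor" as antecedent and "it" takes "a scene"; both are donkey pronouns co-varying with the restrictor.
Strong reading: for every (d,s,a) with gave(d,s,a), rehearsed(a,s).
Restrictor triples: (d2,s1,a3)→rehearsed(a3,s1) ✓  (d2,s1,a5)→rehearsed(a5,s1) ✗  (d2,s3,a2)→rehearsed(a2,s3) ✓  (d2,s3,a5)→rehearsed(a5,s3) ✓  (d2,s4,a1)→rehearsed(a1,s4) ✓  (d2,s4,a3)→rehearsed(a3,s4) ✓  (d3,s2,a2)→rehearsed(a2,s2) ✗  (d3,s3,a2)→rehearsed(a2,s3) ✓  (d5,s1,a5)→rehearsed(a5,s1) ✗  (d5,s2,a1)→rehearsed(a1,s2) ✓  (d5,s2,a2)→rehearsed(a2,s2) ✗  (d5,s3,a5)→rehearsed(a5,s3) ✓  (d5,s4,a4)→rehearsed(a4,s4) ✓
Counterexamples (restrictor triples failing the scope): 4.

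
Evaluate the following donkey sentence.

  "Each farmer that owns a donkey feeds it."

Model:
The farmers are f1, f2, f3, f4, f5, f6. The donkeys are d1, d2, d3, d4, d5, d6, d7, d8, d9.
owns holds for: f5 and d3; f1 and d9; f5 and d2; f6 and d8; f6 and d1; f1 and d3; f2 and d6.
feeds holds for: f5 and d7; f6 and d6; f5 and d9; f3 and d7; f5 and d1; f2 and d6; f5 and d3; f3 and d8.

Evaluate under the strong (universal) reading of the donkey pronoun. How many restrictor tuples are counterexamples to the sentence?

"it" takes "a donkey" as antecedent — a donkey pronoun bound across the clause boundary.
Strong reading: for every (f,d) with owns(f,d), feeds(f,d).
Restrictor pairs: (f1,d3) ✗  (f1,d9) ✗  (f2,d6) ✓  (f5,d2) ✗  (f5,d3) ✓  (f6,d1) ✗  (f6,d8) ✗
Counterexamples (restrictor pairs failing the scope): 5.

5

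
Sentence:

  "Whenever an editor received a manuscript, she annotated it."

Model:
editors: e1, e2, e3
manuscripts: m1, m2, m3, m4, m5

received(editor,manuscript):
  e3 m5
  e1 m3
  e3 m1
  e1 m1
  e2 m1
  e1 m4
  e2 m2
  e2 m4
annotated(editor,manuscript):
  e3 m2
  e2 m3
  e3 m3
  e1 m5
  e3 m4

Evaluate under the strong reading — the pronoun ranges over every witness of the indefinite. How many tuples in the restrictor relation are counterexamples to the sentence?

8

"it" takes "a manuscript" as antecedent — a donkey pronoun bound across the clause boundary.
Strong reading: for every (e,m) with received(e,m), annotated(e,m).
Restrictor pairs: (e1,m1) ✗  (e1,m3) ✗  (e1,m4) ✗  (e2,m1) ✗  (e2,m2) ✗  (e2,m4) ✗  (e3,m1) ✗  (e3,m5) ✗
Counterexamples (restrictor pairs failing the scope): 8.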